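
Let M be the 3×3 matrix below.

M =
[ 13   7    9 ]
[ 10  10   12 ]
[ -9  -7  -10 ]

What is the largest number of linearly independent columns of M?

Row reduce to echelon form.
R2 ← R2 − (10/13)·R1: [0, 60/13, 66/13]
R3 ← R3 + (9/13)·R1: [0, -28/13, -49/13]
R3 ← R3 + (7/15)·R2: [0, 0, -7/5]
Echelon form has 3 nonzero rows, so rank(M) = 3.
The rank gives the maximum number of linearly independent columns: 3.

3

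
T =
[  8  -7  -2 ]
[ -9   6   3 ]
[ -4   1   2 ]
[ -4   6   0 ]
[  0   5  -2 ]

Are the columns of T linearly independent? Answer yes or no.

Row reduce T to echelon form.
R2 ← R2 + (9/8)·R1: [0, -15/8, 3/4]
R3 ← R3 + (1/2)·R1: [0, -5/2, 1]
R4 ← R4 + (1/2)·R1: [0, 5/2, -1]
R3 ← R3 − (4/3)·R2: [0, 0, 0]
R4 ← R4 + (4/3)·R2: [0, 0, 0]
R5 ← R5 + (8/3)·R2: [0, 0, 0]
2 pivots among 3 columns.
Only 2 < 3 pivot columns, so the columns are linearly dependent.

no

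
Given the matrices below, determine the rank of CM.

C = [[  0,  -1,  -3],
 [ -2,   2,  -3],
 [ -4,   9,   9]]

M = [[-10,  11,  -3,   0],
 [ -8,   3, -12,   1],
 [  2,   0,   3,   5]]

2

First compute CM:
[[  2,  -3,   3, -16],
 [ -2, -16, -27, -13],
 [-14, -17, -69,  54]]
Now row reduce the product.
R2 ← R2 + R1: [0, -19, -24, -29]
R3 ← R3 + (7)·R1: [0, -38, -48, -58]
R3 ← R3 − (2)·R2: [0, 0, 0, 0]
2 nonzero rows, so rank(CM) = 2.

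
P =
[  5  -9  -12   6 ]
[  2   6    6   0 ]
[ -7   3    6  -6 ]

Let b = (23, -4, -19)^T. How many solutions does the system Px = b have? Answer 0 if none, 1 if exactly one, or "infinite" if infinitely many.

infinite

Row reduce the augmented matrix [P | b].
R2 ← R2 − (2/5)·R1: [0, 48/5, 54/5, -12/5, -66/5]
R3 ← R3 + (7/5)·R1: [0, -48/5, -54/5, 12/5, 66/5]
R3 ← R3 + R2: [0, 0, 0, 0, 0]
The echelon form has 2 nonzero rows, and every pivot lies in the first 4 columns, so rank(P) = rank([P|b]) = 2.
The system is consistent.
rank = 2 < 4 unknowns, so there are infinitely many solutions.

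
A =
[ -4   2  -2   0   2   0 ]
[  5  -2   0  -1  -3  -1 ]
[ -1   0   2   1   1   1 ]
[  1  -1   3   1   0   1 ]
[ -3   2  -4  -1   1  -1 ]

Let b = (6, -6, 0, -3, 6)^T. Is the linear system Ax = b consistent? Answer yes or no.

yes

Row reduce the augmented matrix [A | b].
R2 ← R2 + (5/4)·R1: [0, 1/2, -5/2, -1, -1/2, -1, 3/2]
R3 ← R3 − (1/4)·R1: [0, -1/2, 5/2, 1, 1/2, 1, -3/2]
R4 ← R4 + (1/4)·R1: [0, -1/2, 5/2, 1, 1/2, 1, -3/2]
R5 ← R5 − (3/4)·R1: [0, 1/2, -5/2, -1, -1/2, -1, 3/2]
R3 ← R3 + R2: [0, 0, 0, 0, 0, 0, 0]
R4 ← R4 + R2: [0, 0, 0, 0, 0, 0, 0]
R5 ← R5 − R2: [0, 0, 0, 0, 0, 0, 0]
The echelon form has 2 nonzero rows, and every pivot lies in the first 6 columns, so rank(A) = rank([A|b]) = 2.
The system is consistent.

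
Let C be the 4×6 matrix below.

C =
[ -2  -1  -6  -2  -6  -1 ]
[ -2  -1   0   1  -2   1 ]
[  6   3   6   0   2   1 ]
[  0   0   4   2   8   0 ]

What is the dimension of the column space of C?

3

Row reduce to echelon form.
R2 ← R2 − R1: [0, 0, 6, 3, 4, 2]
R3 ← R3 + (3)·R1: [0, 0, -12, -6, -16, -2]
R3 ← R3 + (2)·R2: [0, 0, 0, 0, -8, 2]
R4 ← R4 − (2/3)·R2: [0, 0, 0, 0, 16/3, -4/3]
R4 ← R4 + (2/3)·R3: [0, 0, 0, 0, 0, 0]
Echelon form has 3 nonzero rows, so rank(C) = 3.
The column space has dimension equal to the rank: 3.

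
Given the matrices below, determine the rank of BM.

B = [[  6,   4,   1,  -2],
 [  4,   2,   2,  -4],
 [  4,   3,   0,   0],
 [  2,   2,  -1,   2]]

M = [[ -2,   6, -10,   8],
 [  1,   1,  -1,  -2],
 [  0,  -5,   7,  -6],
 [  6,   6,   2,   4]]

2

First compute BM:
[[-20,  23, -61,  26],
 [-30,  -8, -36,   0],
 [ -5,  27, -43,  26],
 [ 10,  31, -25,  26]]
Now row reduce the product.
R2 ← R2 − (3/2)·R1: [0, -85/2, 111/2, -39]
R3 ← R3 − (1/4)·R1: [0, 85/4, -111/4, 39/2]
R4 ← R4 + (1/2)·R1: [0, 85/2, -111/2, 39]
R3 ← R3 + (1/2)·R2: [0, 0, 0, 0]
R4 ← R4 + R2: [0, 0, 0, 0]
2 nonzero rows, so rank(BM) = 2.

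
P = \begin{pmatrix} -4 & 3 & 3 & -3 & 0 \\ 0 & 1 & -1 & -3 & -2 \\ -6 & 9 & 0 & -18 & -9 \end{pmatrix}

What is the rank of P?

Row reduce to echelon form.
R3 ← R3 − (3/2)·R1: [0, 9/2, -9/2, -27/2, -9]
R3 ← R3 − (9/2)·R2: [0, 0, 0, 0, 0]
Echelon form has 2 nonzero rows, so rank(P) = 2.

2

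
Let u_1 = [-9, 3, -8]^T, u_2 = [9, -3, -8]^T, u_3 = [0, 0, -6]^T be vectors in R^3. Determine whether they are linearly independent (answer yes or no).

Form the matrix with these vectors as rows and row reduce.
R2 ← R2 + R1: [0, 0, -16]
R3 ← R3 − (3/8)·R2: [0, 0, 0]
2 nonzero rows, so the 3 vectors span a space of dimension 2.
Since 2 < 3, the vectors are linearly dependent.

no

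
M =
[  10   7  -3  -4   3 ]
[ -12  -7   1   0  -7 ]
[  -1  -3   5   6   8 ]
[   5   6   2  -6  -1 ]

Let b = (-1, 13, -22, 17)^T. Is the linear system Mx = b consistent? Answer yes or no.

Row reduce the augmented matrix [M | b].
R2 ← R2 + (6/5)·R1: [0, 7/5, -13/5, -24/5, -17/5, 59/5]
R3 ← R3 + (1/10)·R1: [0, -23/10, 47/10, 28/5, 83/10, -221/10]
R4 ← R4 − (1/2)·R1: [0, 5/2, 7/2, -4, -5/2, 35/2]
R3 ← R3 + (23/14)·R2: [0, 0, 3/7, -16/7, 19/7, -19/7]
R4 ← R4 − (25/14)·R2: [0, 0, 57/7, 32/7, 25/7, -25/7]
R4 ← R4 − (19)·R3: [0, 0, 0, 48, -48, 48]
The echelon form has 4 nonzero rows, and every pivot lies in the first 5 columns, so rank(M) = rank([M|b]) = 4.
The system is consistent.

yes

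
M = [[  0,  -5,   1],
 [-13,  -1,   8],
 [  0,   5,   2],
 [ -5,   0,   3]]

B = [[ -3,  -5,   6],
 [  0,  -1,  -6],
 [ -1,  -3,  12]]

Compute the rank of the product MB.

3

First compute MB:
[[ -1,   2,  42],
 [ 31,  42,  24],
 [ -2, -11,  -6],
 [ 12,  16,   6]]
Now row reduce the product.
R2 ← R2 + (31)·R1: [0, 104, 1326]
R3 ← R3 − (2)·R1: [0, -15, -90]
R4 ← R4 + (12)·R1: [0, 40, 510]
R3 ← R3 + (15/104)·R2: [0, 0, 405/4]
R4 ← R4 − (5/13)·R2: [0, 0, 0]
3 nonzero rows, so rank(MB) = 3.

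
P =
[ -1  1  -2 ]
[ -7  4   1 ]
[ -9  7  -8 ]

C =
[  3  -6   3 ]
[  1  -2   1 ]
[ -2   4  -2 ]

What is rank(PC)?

First compute PC:
[[  2,  -4,   2],
 [-19,  38, -19],
 [ -4,   8,  -4]]
Now row reduce the product.
R2 ← R2 + (19/2)·R1: [0, 0, 0]
R3 ← R3 + (2)·R1: [0, 0, 0]
1 nonzero row, so rank(PC) = 1.

1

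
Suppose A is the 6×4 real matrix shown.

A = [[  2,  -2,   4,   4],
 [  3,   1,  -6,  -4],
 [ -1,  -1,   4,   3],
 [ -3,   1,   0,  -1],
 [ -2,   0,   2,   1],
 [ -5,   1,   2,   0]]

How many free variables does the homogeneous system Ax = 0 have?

2

Row reduce to echelon form.
R2 ← R2 − (3/2)·R1: [0, 4, -12, -10]
R3 ← R3 + (1/2)·R1: [0, -2, 6, 5]
R4 ← R4 + (3/2)·R1: [0, -2, 6, 5]
R5 ← R5 + R1: [0, -2, 6, 5]
R6 ← R6 + (5/2)·R1: [0, -4, 12, 10]
R3 ← R3 + (1/2)·R2: [0, 0, 0, 0]
R4 ← R4 + (1/2)·R2: [0, 0, 0, 0]
R5 ← R5 + (1/2)·R2: [0, 0, 0, 0]
R6 ← R6 + R2: [0, 0, 0, 0]
2 nonzero rows, so rank(A) = 2.
A has 4 columns; by rank–nullity, nullity = 4 − 2 = 2.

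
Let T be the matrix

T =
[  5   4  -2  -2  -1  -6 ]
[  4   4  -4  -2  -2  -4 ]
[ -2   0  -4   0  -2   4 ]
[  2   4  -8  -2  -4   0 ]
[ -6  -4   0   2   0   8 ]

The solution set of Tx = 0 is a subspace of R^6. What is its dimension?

4

Row reduce to echelon form.
R2 ← R2 − (4/5)·R1: [0, 4/5, -12/5, -2/5, -6/5, 4/5]
R3 ← R3 + (2/5)·R1: [0, 8/5, -24/5, -4/5, -12/5, 8/5]
R4 ← R4 − (2/5)·R1: [0, 12/5, -36/5, -6/5, -18/5, 12/5]
R5 ← R5 + (6/5)·R1: [0, 4/5, -12/5, -2/5, -6/5, 4/5]
R3 ← R3 − (2)·R2: [0, 0, 0, 0, 0, 0]
R4 ← R4 − (3)·R2: [0, 0, 0, 0, 0, 0]
R5 ← R5 − R2: [0, 0, 0, 0, 0, 0]
2 nonzero rows, so rank(T) = 2.
T has 6 columns; by rank–nullity, nullity = 6 − 2 = 4.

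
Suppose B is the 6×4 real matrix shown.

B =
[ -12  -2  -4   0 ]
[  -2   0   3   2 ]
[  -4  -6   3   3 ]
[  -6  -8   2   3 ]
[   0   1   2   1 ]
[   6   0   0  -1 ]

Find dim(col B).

Row reduce to echelon form.
R2 ← R2 − (1/6)·R1: [0, 1/3, 11/3, 2]
R3 ← R3 − (1/3)·R1: [0, -16/3, 13/3, 3]
R4 ← R4 − (1/2)·R1: [0, -7, 4, 3]
R6 ← R6 + (1/2)·R1: [0, -1, -2, -1]
R3 ← R3 + (16)·R2: [0, 0, 63, 35]
R4 ← R4 + (21)·R2: [0, 0, 81, 45]
R5 ← R5 − (3)·R2: [0, 0, -9, -5]
R6 ← R6 + (3)·R2: [0, 0, 9, 5]
R4 ← R4 − (9/7)·R3: [0, 0, 0, 0]
R5 ← R5 + (1/7)·R3: [0, 0, 0, 0]
R6 ← R6 − (1/7)·R3: [0, 0, 0, 0]
Echelon form has 3 nonzero rows, so rank(B) = 3.
The column space has dimension equal to the rank: 3.

3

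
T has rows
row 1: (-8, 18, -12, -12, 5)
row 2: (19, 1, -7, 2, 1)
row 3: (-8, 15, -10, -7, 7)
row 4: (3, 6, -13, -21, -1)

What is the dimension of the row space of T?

Row reduce to echelon form.
R2 ← R2 + (19/8)·R1: [0, 175/4, -71/2, -53/2, 103/8]
R3 ← R3 − R1: [0, -3, 2, 5, 2]
R4 ← R4 + (3/8)·R1: [0, 51/4, -35/2, -51/2, 7/8]
R3 ← R3 + (12/175)·R2: [0, 0, -76/175, 557/175, 1009/350]
R4 ← R4 − (51/175)·R2: [0, 0, -1252/175, -3111/175, -1007/350]
R4 ← R4 − (313/19)·R3: [0, 0, 0, -1334/19, -957/19]
Echelon form has 4 nonzero rows, so rank(T) = 4.
The row space has dimension equal to the rank: 4.

4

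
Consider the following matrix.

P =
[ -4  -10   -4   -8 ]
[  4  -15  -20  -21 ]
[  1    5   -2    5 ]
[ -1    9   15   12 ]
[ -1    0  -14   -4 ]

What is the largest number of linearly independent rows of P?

4

Row reduce to echelon form.
R2 ← R2 + R1: [0, -25, -24, -29]
R3 ← R3 + (1/4)·R1: [0, 5/2, -3, 3]
R4 ← R4 − (1/4)·R1: [0, 23/2, 16, 14]
R5 ← R5 − (1/4)·R1: [0, 5/2, -13, -2]
R3 ← R3 + (1/10)·R2: [0, 0, -27/5, 1/10]
R4 ← R4 + (23/50)·R2: [0, 0, 124/25, 33/50]
R5 ← R5 + (1/10)·R2: [0, 0, -77/5, -49/10]
R4 ← R4 + (124/135)·R3: [0, 0, 0, 203/270]
R5 ← R5 − (77/27)·R3: [0, 0, 0, -140/27]
R5 ← R5 + (200/29)·R4: [0, 0, 0, 0]
Echelon form has 4 nonzero rows, so rank(P) = 4.
The rank gives the maximum number of linearly independent rows: 4.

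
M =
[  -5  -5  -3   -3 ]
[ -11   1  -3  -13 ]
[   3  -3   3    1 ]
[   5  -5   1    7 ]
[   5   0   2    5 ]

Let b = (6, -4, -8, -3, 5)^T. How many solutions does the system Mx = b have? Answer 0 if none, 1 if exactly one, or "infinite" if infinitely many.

Row reduce the augmented matrix [M | b].
R2 ← R2 − (11/5)·R1: [0, 12, 18/5, -32/5, -86/5]
R3 ← R3 + (3/5)·R1: [0, -6, 6/5, -4/5, -22/5]
R4 ← R4 + R1: [0, -10, -2, 4, 3]
R5 ← R5 + R1: [0, -5, -1, 2, 11]
R3 ← R3 + (1/2)·R2: [0, 0, 3, -4, -13]
R4 ← R4 + (5/6)·R2: [0, 0, 1, -4/3, -34/3]
R5 ← R5 + (5/12)·R2: [0, 0, 1/2, -2/3, 23/6]
R4 ← R4 − (1/3)·R3: [0, 0, 0, 0, -7]
R5 ← R5 − (1/6)·R3: [0, 0, 0, 0, 6]
R5 ← R5 + (6/7)·R4: [0, 0, 0, 0, 0]
The echelon form has 4 nonzero rows; the last pivot sits in the augmented column, so rank(M) = 3 but rank([M|b]) = 4.
Since the ranks differ, the system is inconsistent.
It has no solutions.

0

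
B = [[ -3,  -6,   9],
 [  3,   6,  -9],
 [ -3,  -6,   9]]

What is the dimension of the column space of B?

Row reduce to echelon form.
R2 ← R2 + R1: [0, 0, 0]
R3 ← R3 − R1: [0, 0, 0]
Echelon form has 1 nonzero row, so rank(B) = 1.
The column space has dimension equal to the rank: 1.

1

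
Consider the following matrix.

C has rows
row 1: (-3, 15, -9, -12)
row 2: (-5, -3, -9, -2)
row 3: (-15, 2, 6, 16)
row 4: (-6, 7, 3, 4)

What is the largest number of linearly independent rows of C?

3

Row reduce to echelon form.
R2 ← R2 − (5/3)·R1: [0, -28, 6, 18]
R3 ← R3 − (5)·R1: [0, -73, 51, 76]
R4 ← R4 − (2)·R1: [0, -23, 21, 28]
R3 ← R3 − (73/28)·R2: [0, 0, 495/14, 407/14]
R4 ← R4 − (23/28)·R2: [0, 0, 225/14, 185/14]
R4 ← R4 − (5/11)·R3: [0, 0, 0, 0]
Echelon form has 3 nonzero rows, so rank(C) = 3.
The rank gives the maximum number of linearly independent rows: 3.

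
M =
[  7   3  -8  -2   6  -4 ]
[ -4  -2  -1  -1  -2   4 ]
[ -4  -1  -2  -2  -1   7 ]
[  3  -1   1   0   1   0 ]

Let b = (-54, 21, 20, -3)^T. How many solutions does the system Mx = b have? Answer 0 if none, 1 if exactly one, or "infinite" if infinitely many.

infinite

Row reduce the augmented matrix [M | b].
R2 ← R2 + (4/7)·R1: [0, -2/7, -39/7, -15/7, 10/7, 12/7, -69/7]
R3 ← R3 + (4/7)·R1: [0, 5/7, -46/7, -22/7, 17/7, 33/7, -76/7]
R4 ← R4 − (3/7)·R1: [0, -16/7, 31/7, 6/7, -11/7, 12/7, 141/7]
R3 ← R3 + (5/2)·R2: [0, 0, -41/2, -17/2, 6, 9, -71/2]
R4 ← R4 − (8)·R2: [0, 0, 49, 18, -13, -12, 99]
R4 ← R4 + (98/41)·R3: [0, 0, 0, -95/41, 55/41, 390/41, 580/41]
The echelon form has 4 nonzero rows, and every pivot lies in the first 6 columns, so rank(M) = rank([M|b]) = 4.
The system is consistent.
rank = 4 < 6 unknowns, so there are infinitely many solutions.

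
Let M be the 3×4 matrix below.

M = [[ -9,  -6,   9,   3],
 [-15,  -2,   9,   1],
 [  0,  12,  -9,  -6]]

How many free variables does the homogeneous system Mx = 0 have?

2

Row reduce to echelon form.
R2 ← R2 − (5/3)·R1: [0, 8, -6, -4]
R3 ← R3 − (3/2)·R2: [0, 0, 0, 0]
2 nonzero rows, so rank(M) = 2.
M has 4 columns; by rank–nullity, nullity = 4 − 2 = 2.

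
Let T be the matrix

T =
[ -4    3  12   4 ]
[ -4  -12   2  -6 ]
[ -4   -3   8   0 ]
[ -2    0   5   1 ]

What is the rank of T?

2

Row reduce to echelon form.
R2 ← R2 − R1: [0, -15, -10, -10]
R3 ← R3 − R1: [0, -6, -4, -4]
R4 ← R4 − (1/2)·R1: [0, -3/2, -1, -1]
R3 ← R3 − (2/5)·R2: [0, 0, 0, 0]
R4 ← R4 − (1/10)·R2: [0, 0, 0, 0]
Echelon form has 2 nonzero rows, so rank(T) = 2.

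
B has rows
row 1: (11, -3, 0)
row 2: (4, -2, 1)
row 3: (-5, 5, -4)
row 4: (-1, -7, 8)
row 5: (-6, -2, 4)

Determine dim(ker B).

1

Row reduce to echelon form.
R2 ← R2 − (4/11)·R1: [0, -10/11, 1]
R3 ← R3 + (5/11)·R1: [0, 40/11, -4]
R4 ← R4 + (1/11)·R1: [0, -80/11, 8]
R5 ← R5 + (6/11)·R1: [0, -40/11, 4]
R3 ← R3 + (4)·R2: [0, 0, 0]
R4 ← R4 − (8)·R2: [0, 0, 0]
R5 ← R5 − (4)·R2: [0, 0, 0]
2 nonzero rows, so rank(B) = 2.
B has 3 columns; by rank–nullity, nullity = 3 − 2 = 1.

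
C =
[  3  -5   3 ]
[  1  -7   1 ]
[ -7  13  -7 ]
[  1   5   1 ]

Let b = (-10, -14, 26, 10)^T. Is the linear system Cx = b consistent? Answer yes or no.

yes

Row reduce the augmented matrix [C | b].
R2 ← R2 − (1/3)·R1: [0, -16/3, 0, -32/3]
R3 ← R3 + (7/3)·R1: [0, 4/3, 0, 8/3]
R4 ← R4 − (1/3)·R1: [0, 20/3, 0, 40/3]
R3 ← R3 + (1/4)·R2: [0, 0, 0, 0]
R4 ← R4 + (5/4)·R2: [0, 0, 0, 0]
The echelon form has 2 nonzero rows, and every pivot lies in the first 3 columns, so rank(C) = rank([C|b]) = 2.
The system is consistent.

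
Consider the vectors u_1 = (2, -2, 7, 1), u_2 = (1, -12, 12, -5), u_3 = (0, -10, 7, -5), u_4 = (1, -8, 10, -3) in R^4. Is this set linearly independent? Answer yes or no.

no

Form the matrix with these vectors as rows and row reduce.
R2 ← R2 − (1/2)·R1: [0, -11, 17/2, -11/2]
R4 ← R4 − (1/2)·R1: [0, -7, 13/2, -7/2]
R3 ← R3 − (10/11)·R2: [0, 0, -8/11, 0]
R4 ← R4 − (7/11)·R2: [0, 0, 12/11, 0]
R4 ← R4 + (3/2)·R3: [0, 0, 0, 0]
3 nonzero rows, so the 4 vectors span a space of dimension 3.
Since 3 < 4, the vectors are linearly dependent.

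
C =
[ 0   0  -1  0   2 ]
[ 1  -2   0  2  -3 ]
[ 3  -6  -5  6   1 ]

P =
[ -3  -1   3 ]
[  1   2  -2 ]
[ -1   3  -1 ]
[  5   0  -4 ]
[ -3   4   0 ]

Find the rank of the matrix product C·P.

2

First compute CP:
[[ -5,   5,   1],
 [ 14, -17,  -1],
 [ 17, -26,   2]]
Now row reduce the product.
R2 ← R2 + (14/5)·R1: [0, -3, 9/5]
R3 ← R3 + (17/5)·R1: [0, -9, 27/5]
R3 ← R3 − (3)·R2: [0, 0, 0]
2 nonzero rows, so rank(CP) = 2.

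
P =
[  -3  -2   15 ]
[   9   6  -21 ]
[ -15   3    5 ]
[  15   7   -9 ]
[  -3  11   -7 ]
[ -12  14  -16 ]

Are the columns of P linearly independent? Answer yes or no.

Row reduce P to echelon form.
R2 ← R2 + (3)·R1: [0, 0, 24]
R3 ← R3 − (5)·R1: [0, 13, -70]
R4 ← R4 + (5)·R1: [0, -3, 66]
R5 ← R5 − R1: [0, 13, -22]
R6 ← R6 − (4)·R1: [0, 22, -76]
Swap R2 ↔ R3
R4 ← R4 + (3/13)·R2: [0, 0, 648/13]
R5 ← R5 − R2: [0, 0, 48]
R6 ← R6 − (22/13)·R2: [0, 0, 552/13]
R4 ← R4 − (27/13)·R3: [0, 0, 0]
R5 ← R5 − (2)·R3: [0, 0, 0]
R6 ← R6 − (23/13)·R3: [0, 0, 0]
3 pivots among 3 columns.
Every column is a pivot column, so the columns are linearly independent.

yes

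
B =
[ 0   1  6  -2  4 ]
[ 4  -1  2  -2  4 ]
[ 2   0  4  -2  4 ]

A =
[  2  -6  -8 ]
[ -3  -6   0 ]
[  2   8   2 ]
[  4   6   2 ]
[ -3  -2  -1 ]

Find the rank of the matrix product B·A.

2

First compute BA:
[[-11,  22,   4],
 [ -5, -22, -36],
 [ -8,   0, -16]]
Now row reduce the product.
R2 ← R2 − (5/11)·R1: [0, -32, -416/11]
R3 ← R3 − (8/11)·R1: [0, -16, -208/11]
R3 ← R3 − (1/2)·R2: [0, 0, 0]
2 nonzero rows, so rank(BA) = 2.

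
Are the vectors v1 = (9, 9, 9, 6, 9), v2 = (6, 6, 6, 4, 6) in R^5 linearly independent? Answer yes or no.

no

Form the matrix with these vectors as rows and row reduce.
R2 ← R2 − (2/3)·R1: [0, 0, 0, 0, 0]
1 nonzero row, so the 2 vectors span a space of dimension 1.
Since 1 < 2, the vectors are linearly dependent.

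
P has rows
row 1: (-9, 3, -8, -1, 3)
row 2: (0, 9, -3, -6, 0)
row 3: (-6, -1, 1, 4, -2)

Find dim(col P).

3

Row reduce to echelon form.
R3 ← R3 − (2/3)·R1: [0, -3, 19/3, 14/3, -4]
R3 ← R3 + (1/3)·R2: [0, 0, 16/3, 8/3, -4]
Echelon form has 3 nonzero rows, so rank(P) = 3.
The column space has dimension equal to the rank: 3.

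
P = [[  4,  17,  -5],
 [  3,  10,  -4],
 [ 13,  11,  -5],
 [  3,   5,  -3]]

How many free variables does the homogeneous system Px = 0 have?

0

Row reduce to echelon form.
R2 ← R2 − (3/4)·R1: [0, -11/4, -1/4]
R3 ← R3 − (13/4)·R1: [0, -177/4, 45/4]
R4 ← R4 − (3/4)·R1: [0, -31/4, 3/4]
R3 ← R3 − (177/11)·R2: [0, 0, 168/11]
R4 ← R4 − (31/11)·R2: [0, 0, 16/11]
R4 ← R4 − (2/21)·R3: [0, 0, 0]
3 nonzero rows, so rank(P) = 3.
P has 3 columns; by rank–nullity, nullity = 3 − 3 = 0.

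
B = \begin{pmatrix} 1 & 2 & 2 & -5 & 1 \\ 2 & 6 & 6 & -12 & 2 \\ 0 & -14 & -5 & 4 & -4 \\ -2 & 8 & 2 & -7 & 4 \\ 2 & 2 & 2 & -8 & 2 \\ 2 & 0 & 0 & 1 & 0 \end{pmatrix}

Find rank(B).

Row reduce to echelon form.
R2 ← R2 − (2)·R1: [0, 2, 2, -2, 0]
R4 ← R4 + (2)·R1: [0, 12, 6, -17, 6]
R5 ← R5 − (2)·R1: [0, -2, -2, 2, 0]
R6 ← R6 − (2)·R1: [0, -4, -4, 11, -2]
R3 ← R3 + (7)·R2: [0, 0, 9, -10, -4]
R4 ← R4 − (6)·R2: [0, 0, -6, -5, 6]
R5 ← R5 + R2: [0, 0, 0, 0, 0]
R6 ← R6 + (2)·R2: [0, 0, 0, 7, -2]
R4 ← R4 + (2/3)·R3: [0, 0, 0, -35/3, 10/3]
R6 ← R6 + (3/5)·R4: [0, 0, 0, 0, 0]
Echelon form has 4 nonzero rows, so rank(B) = 4.

4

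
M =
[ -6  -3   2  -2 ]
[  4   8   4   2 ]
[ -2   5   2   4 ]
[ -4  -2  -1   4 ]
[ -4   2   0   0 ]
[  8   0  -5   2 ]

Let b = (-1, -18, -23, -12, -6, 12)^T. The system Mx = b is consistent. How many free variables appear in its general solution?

Row reduce the augmented matrix [M | b].
R2 ← R2 + (2/3)·R1: [0, 6, 16/3, 2/3, -56/3]
R3 ← R3 − (1/3)·R1: [0, 6, 4/3, 14/3, -68/3]
R4 ← R4 − (2/3)·R1: [0, 0, -7/3, 16/3, -34/3]
R5 ← R5 − (2/3)·R1: [0, 4, -4/3, 4/3, -16/3]
R6 ← R6 + (4/3)·R1: [0, -4, -7/3, -2/3, 32/3]
R3 ← R3 − R2: [0, 0, -4, 4, -4]
R5 ← R5 − (2/3)·R2: [0, 0, -44/9, 8/9, 64/9]
R6 ← R6 + (2/3)·R2: [0, 0, 11/9, -2/9, -16/9]
R4 ← R4 − (7/12)·R3: [0, 0, 0, 3, -9]
R5 ← R5 − (11/9)·R3: [0, 0, 0, -4, 12]
R6 ← R6 + (11/36)·R3: [0, 0, 0, 1, -3]
R5 ← R5 + (4/3)·R4: [0, 0, 0, 0, 0]
R6 ← R6 − (1/3)·R4: [0, 0, 0, 0, 0]
The echelon form has 4 nonzero rows, and every pivot lies in the first 4 columns, so rank(M) = rank([M|b]) = 4.
The system is consistent.
Free variables = (unknowns) − (rank) = 4 − 4 = 0.

0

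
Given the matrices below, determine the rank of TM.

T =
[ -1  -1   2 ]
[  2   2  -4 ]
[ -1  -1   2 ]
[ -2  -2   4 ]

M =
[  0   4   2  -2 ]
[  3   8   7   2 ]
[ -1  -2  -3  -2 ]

1

First compute TM:
[[ -5, -16, -15,  -4],
 [ 10,  32,  30,   8],
 [ -5, -16, -15,  -4],
 [-10, -32, -30,  -8]]
Now row reduce the product.
R2 ← R2 + (2)·R1: [0, 0, 0, 0]
R3 ← R3 − R1: [0, 0, 0, 0]
R4 ← R4 − (2)·R1: [0, 0, 0, 0]
1 nonzero row, so rank(TM) = 1.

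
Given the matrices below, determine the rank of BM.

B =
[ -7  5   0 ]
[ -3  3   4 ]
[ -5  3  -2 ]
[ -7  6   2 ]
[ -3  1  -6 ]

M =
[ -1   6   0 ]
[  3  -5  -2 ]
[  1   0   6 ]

First compute BM:
[[ 22, -67, -10],
 [ 16, -33,  18],
 [ 12, -45, -18],
 [ 27, -72,   0],
 [  0, -23, -38]]
Now row reduce the product.
R2 ← R2 − (8/11)·R1: [0, 173/11, 278/11]
R3 ← R3 − (6/11)·R1: [0, -93/11, -138/11]
R4 ← R4 − (27/22)·R1: [0, 225/22, 135/11]
R3 ← R3 + (93/173)·R2: [0, 0, 180/173]
R4 ← R4 − (225/346)·R2: [0, 0, -720/173]
R5 ← R5 + (253/173)·R2: [0, 0, -180/173]
R4 ← R4 + (4)·R3: [0, 0, 0]
R5 ← R5 + R3: [0, 0, 0]
3 nonzero rows, so rank(BM) = 3.

3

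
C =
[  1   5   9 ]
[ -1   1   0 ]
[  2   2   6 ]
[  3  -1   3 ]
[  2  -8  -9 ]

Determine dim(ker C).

1

Row reduce to echelon form.
R2 ← R2 + R1: [0, 6, 9]
R3 ← R3 − (2)·R1: [0, -8, -12]
R4 ← R4 − (3)·R1: [0, -16, -24]
R5 ← R5 − (2)·R1: [0, -18, -27]
R3 ← R3 + (4/3)·R2: [0, 0, 0]
R4 ← R4 + (8/3)·R2: [0, 0, 0]
R5 ← R5 + (3)·R2: [0, 0, 0]
2 nonzero rows, so rank(C) = 2.
C has 3 columns; by rank–nullity, nullity = 3 − 2 = 1.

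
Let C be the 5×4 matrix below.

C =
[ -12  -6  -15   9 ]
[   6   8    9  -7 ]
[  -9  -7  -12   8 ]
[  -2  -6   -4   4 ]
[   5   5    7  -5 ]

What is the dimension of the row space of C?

Row reduce to echelon form.
R2 ← R2 + (1/2)·R1: [0, 5, 3/2, -5/2]
R3 ← R3 − (3/4)·R1: [0, -5/2, -3/4, 5/4]
R4 ← R4 − (1/6)·R1: [0, -5, -3/2, 5/2]
R5 ← R5 + (5/12)·R1: [0, 5/2, 3/4, -5/4]
R3 ← R3 + (1/2)·R2: [0, 0, 0, 0]
R4 ← R4 + R2: [0, 0, 0, 0]
R5 ← R5 − (1/2)·R2: [0, 0, 0, 0]
Echelon form has 2 nonzero rows, so rank(C) = 2.
The row space has dimension equal to the rank: 2.

2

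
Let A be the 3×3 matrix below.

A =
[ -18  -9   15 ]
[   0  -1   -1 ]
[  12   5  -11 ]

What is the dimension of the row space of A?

Row reduce to echelon form.
R3 ← R3 + (2/3)·R1: [0, -1, -1]
R3 ← R3 − R2: [0, 0, 0]
Echelon form has 2 nonzero rows, so rank(A) = 2.
The row space has dimension equal to the rank: 2.

2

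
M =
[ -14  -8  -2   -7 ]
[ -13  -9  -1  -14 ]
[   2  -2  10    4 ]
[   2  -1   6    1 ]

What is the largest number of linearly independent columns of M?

Row reduce to echelon form.
R2 ← R2 − (13/14)·R1: [0, -11/7, 6/7, -15/2]
R3 ← R3 + (1/7)·R1: [0, -22/7, 68/7, 3]
R4 ← R4 + (1/7)·R1: [0, -15/7, 40/7, 0]
R3 ← R3 − (2)·R2: [0, 0, 8, 18]
R4 ← R4 − (15/11)·R2: [0, 0, 50/11, 225/22]
R4 ← R4 − (25/44)·R3: [0, 0, 0, 0]
Echelon form has 3 nonzero rows, so rank(M) = 3.
The rank gives the maximum number of linearly independent columns: 3.

3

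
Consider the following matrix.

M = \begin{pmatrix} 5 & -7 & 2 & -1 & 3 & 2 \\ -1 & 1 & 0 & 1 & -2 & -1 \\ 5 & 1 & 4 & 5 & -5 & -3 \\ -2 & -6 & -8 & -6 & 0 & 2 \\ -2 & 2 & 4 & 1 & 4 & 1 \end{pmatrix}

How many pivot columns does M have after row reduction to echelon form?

Row reduce to echelon form.
R2 ← R2 + (1/5)·R1: [0, -2/5, 2/5, 4/5, -7/5, -3/5]
R3 ← R3 − R1: [0, 8, 2, 6, -8, -5]
R4 ← R4 + (2/5)·R1: [0, -44/5, -36/5, -32/5, 6/5, 14/5]
R5 ← R5 + (2/5)·R1: [0, -4/5, 24/5, 3/5, 26/5, 9/5]
R3 ← R3 + (20)·R2: [0, 0, 10, 22, -36, -17]
R4 ← R4 − (22)·R2: [0, 0, -16, -24, 32, 16]
R5 ← R5 − (2)·R2: [0, 0, 4, -1, 8, 3]
R4 ← R4 + (8/5)·R3: [0, 0, 0, 56/5, -128/5, -56/5]
R5 ← R5 − (2/5)·R3: [0, 0, 0, -49/5, 112/5, 49/5]
R5 ← R5 + (7/8)·R4: [0, 0, 0, 0, 0, 0]
Echelon form has 4 nonzero rows, so rank(M) = 4.
Each nonzero row contributes one pivot column: 4 pivot columns.

4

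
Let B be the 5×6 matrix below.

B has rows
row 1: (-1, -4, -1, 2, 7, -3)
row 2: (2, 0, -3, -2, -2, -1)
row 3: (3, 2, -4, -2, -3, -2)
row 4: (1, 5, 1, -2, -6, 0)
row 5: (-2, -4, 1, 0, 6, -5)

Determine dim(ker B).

Row reduce to echelon form.
R2 ← R2 + (2)·R1: [0, -8, -5, 2, 12, -7]
R3 ← R3 + (3)·R1: [0, -10, -7, 4, 18, -11]
R4 ← R4 + R1: [0, 1, 0, 0, 1, -3]
R5 ← R5 − (2)·R1: [0, 4, 3, -4, -8, 1]
R3 ← R3 − (5/4)·R2: [0, 0, -3/4, 3/2, 3, -9/4]
R4 ← R4 + (1/8)·R2: [0, 0, -5/8, 1/4, 5/2, -31/8]
R5 ← R5 + (1/2)·R2: [0, 0, 1/2, -3, -2, -5/2]
R4 ← R4 − (5/6)·R3: [0, 0, 0, -1, 0, -2]
R5 ← R5 + (2/3)·R3: [0, 0, 0, -2, 0, -4]
R5 ← R5 − (2)·R4: [0, 0, 0, 0, 0, 0]
4 nonzero rows, so rank(B) = 4.
B has 6 columns; by rank–nullity, nullity = 6 − 4 = 2.

2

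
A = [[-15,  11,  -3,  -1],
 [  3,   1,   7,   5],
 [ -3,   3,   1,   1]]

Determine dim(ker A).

2

Row reduce to echelon form.
R2 ← R2 + (1/5)·R1: [0, 16/5, 32/5, 24/5]
R3 ← R3 − (1/5)·R1: [0, 4/5, 8/5, 6/5]
R3 ← R3 − (1/4)·R2: [0, 0, 0, 0]
2 nonzero rows, so rank(A) = 2.
A has 4 columns; by rank–nullity, nullity = 4 − 2 = 2.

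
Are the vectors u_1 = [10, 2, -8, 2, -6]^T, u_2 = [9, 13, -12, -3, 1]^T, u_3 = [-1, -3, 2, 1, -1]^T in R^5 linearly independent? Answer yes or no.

no

Form the matrix with these vectors as rows and row reduce.
R2 ← R2 − (9/10)·R1: [0, 56/5, -24/5, -24/5, 32/5]
R3 ← R3 + (1/10)·R1: [0, -14/5, 6/5, 6/5, -8/5]
R3 ← R3 + (1/4)·R2: [0, 0, 0, 0, 0]
2 nonzero rows, so the 3 vectors span a space of dimension 2.
Since 2 < 3, the vectors are linearly dependent.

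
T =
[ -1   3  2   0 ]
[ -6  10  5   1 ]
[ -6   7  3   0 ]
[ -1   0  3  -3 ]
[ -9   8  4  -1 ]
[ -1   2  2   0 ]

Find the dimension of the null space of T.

Row reduce to echelon form.
R2 ← R2 − (6)·R1: [0, -8, -7, 1]
R3 ← R3 − (6)·R1: [0, -11, -9, 0]
R4 ← R4 − R1: [0, -3, 1, -3]
R5 ← R5 − (9)·R1: [0, -19, -14, -1]
R6 ← R6 − R1: [0, -1, 0, 0]
R3 ← R3 − (11/8)·R2: [0, 0, 5/8, -11/8]
R4 ← R4 − (3/8)·R2: [0, 0, 29/8, -27/8]
R5 ← R5 − (19/8)·R2: [0, 0, 21/8, -27/8]
R6 ← R6 − (1/8)·R2: [0, 0, 7/8, -1/8]
R4 ← R4 − (29/5)·R3: [0, 0, 0, 23/5]
R5 ← R5 − (21/5)·R3: [0, 0, 0, 12/5]
R6 ← R6 − (7/5)·R3: [0, 0, 0, 9/5]
R5 ← R5 − (12/23)·R4: [0, 0, 0, 0]
R6 ← R6 − (9/23)·R4: [0, 0, 0, 0]
4 nonzero rows, so rank(T) = 4.
T has 4 columns; by rank–nullity, nullity = 4 − 4 = 0.

0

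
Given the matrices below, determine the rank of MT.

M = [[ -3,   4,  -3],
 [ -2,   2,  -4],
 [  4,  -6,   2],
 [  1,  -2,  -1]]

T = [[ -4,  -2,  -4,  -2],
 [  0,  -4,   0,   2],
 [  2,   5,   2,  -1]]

2

First compute MT:
[[  6, -25,   6,  17],
 [  0, -24,   0,  12],
 [-12,  26, -12, -22],
 [ -6,   1,  -6,  -5]]
Now row reduce the product.
R3 ← R3 + (2)·R1: [0, -24, 0, 12]
R4 ← R4 + R1: [0, -24, 0, 12]
R3 ← R3 − R2: [0, 0, 0, 0]
R4 ← R4 − R2: [0, 0, 0, 0]
2 nonzero rows, so rank(MT) = 2.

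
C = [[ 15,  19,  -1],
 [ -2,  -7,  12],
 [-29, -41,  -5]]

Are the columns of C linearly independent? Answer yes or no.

yes

Row reduce C to echelon form.
R2 ← R2 + (2/15)·R1: [0, -67/15, 178/15]
R3 ← R3 + (29/15)·R1: [0, -64/15, -104/15]
R3 ← R3 − (64/67)·R2: [0, 0, -1224/67]
3 pivots among 3 columns.
Every column is a pivot column, so the columns are linearly independent.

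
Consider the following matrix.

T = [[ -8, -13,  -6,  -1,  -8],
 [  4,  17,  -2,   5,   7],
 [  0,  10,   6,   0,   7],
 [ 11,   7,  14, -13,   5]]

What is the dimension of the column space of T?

4

Row reduce to echelon form.
R2 ← R2 + (1/2)·R1: [0, 21/2, -5, 9/2, 3]
R4 ← R4 + (11/8)·R1: [0, -87/8, 23/4, -115/8, -6]
R3 ← R3 − (20/21)·R2: [0, 0, 226/21, -30/7, 29/7]
R4 ← R4 + (29/28)·R2: [0, 0, 4/7, -68/7, -81/28]
R4 ← R4 − (6/113)·R3: [0, 0, 0, -1072/113, -1407/452]
Echelon form has 4 nonzero rows, so rank(T) = 4.
The column space has dimension equal to the rank: 4.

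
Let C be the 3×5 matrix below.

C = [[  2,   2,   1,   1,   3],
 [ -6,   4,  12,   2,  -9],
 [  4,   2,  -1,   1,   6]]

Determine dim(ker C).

Row reduce to echelon form.
R2 ← R2 + (3)·R1: [0, 10, 15, 5, 0]
R3 ← R3 − (2)·R1: [0, -2, -3, -1, 0]
R3 ← R3 + (1/5)·R2: [0, 0, 0, 0, 0]
2 nonzero rows, so rank(C) = 2.
C has 5 columns; by rank–nullity, nullity = 5 − 2 = 3.

3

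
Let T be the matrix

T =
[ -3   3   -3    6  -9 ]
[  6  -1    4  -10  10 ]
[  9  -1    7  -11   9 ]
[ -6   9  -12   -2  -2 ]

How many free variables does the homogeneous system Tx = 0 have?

Row reduce to echelon form.
R2 ← R2 + (2)·R1: [0, 5, -2, 2, -8]
R3 ← R3 + (3)·R1: [0, 8, -2, 7, -18]
R4 ← R4 − (2)·R1: [0, 3, -6, -14, 16]
R3 ← R3 − (8/5)·R2: [0, 0, 6/5, 19/5, -26/5]
R4 ← R4 − (3/5)·R2: [0, 0, -24/5, -76/5, 104/5]
R4 ← R4 + (4)·R3: [0, 0, 0, 0, 0]
3 nonzero rows, so rank(T) = 3.
T has 5 columns; by rank–nullity, nullity = 5 − 3 = 2.

2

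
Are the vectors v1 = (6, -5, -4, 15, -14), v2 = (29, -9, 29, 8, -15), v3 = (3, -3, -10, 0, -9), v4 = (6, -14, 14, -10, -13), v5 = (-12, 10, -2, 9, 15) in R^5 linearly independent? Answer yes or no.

Form the matrix with these vectors as rows and row reduce.
R2 ← R2 − (29/6)·R1: [0, 91/6, 145/3, -129/2, 158/3]
R3 ← R3 − (1/2)·R1: [0, -1/2, -8, -15/2, -2]
R4 ← R4 − R1: [0, -9, 18, -25, 1]
R5 ← R5 + (2)·R1: [0, 0, -10, 39, -13]
R3 ← R3 + (3/91)·R2: [0, 0, -583/91, -876/91, -24/91]
R4 ← R4 + (54/91)·R2: [0, 0, 4248/91, -5758/91, 2935/91]
R4 ← R4 + (4248/583)·R3: [0, 0, 0, -77782/583, 17683/583]
R5 ← R5 − (910/583)·R3: [0, 0, 0, 31497/583, -7339/583]
R5 ← R5 + (31497/77782)·R4: [0, 0, 0, 0, -23809/77782]
5 nonzero rows, so the 5 vectors span a space of dimension 5.
Since 5 = 5, the vectors are linearly independent.

yes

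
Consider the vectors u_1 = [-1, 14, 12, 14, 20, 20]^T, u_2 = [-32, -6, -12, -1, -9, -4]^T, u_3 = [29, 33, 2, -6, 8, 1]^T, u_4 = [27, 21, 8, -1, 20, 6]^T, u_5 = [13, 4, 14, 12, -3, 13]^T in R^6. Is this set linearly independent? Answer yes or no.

no

Form the matrix with these vectors as rows and row reduce.
R2 ← R2 − (32)·R1: [0, -454, -396, -449, -649, -644]
R3 ← R3 + (29)·R1: [0, 439, 350, 400, 588, 581]
R4 ← R4 + (27)·R1: [0, 399, 332, 377, 560, 546]
R5 ← R5 + (13)·R1: [0, 186, 170, 194, 257, 273]
R3 ← R3 + (439/454)·R2: [0, 0, -7472/227, -15511/454, -17959/454, -9471/227]
R4 ← R4 + (399/454)·R2: [0, 0, -3638/227, -7993/454, -4711/454, -4536/227]
R5 ← R5 + (93/227)·R2: [0, 0, 1762/227, 2281/227, -2018/227, 2079/227]
R4 ← R4 − (1819/3736)·R3: [0, 0, 0, -7257/7472, 66375/7472, 1239/3736]
R5 ← R5 + (881/3736)·R3: [0, 0, 0, 14883/7472, -136125/7472, -2541/3736]
R5 ← R5 + (121/59)·R4: [0, 0, 0, 0, 0, 0]
4 nonzero rows, so the 5 vectors span a space of dimension 4.
Since 4 < 5, the vectors are linearly dependent.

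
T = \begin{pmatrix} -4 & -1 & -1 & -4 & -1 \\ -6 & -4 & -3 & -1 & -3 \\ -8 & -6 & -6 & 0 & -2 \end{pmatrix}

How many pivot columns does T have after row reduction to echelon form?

3

Row reduce to echelon form.
R2 ← R2 − (3/2)·R1: [0, -5/2, -3/2, 5, -3/2]
R3 ← R3 − (2)·R1: [0, -4, -4, 8, 0]
R3 ← R3 − (8/5)·R2: [0, 0, -8/5, 0, 12/5]
Echelon form has 3 nonzero rows, so rank(T) = 3.
Each nonzero row contributes one pivot column: 3 pivot columns.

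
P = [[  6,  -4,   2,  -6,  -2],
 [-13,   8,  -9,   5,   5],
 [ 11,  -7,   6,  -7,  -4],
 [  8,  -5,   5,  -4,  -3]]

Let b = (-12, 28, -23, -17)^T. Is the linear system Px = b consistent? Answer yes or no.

yes

Row reduce the augmented matrix [P | b].
R2 ← R2 + (13/6)·R1: [0, -2/3, -14/3, -8, 2/3, 2]
R3 ← R3 − (11/6)·R1: [0, 1/3, 7/3, 4, -1/3, -1]
R4 ← R4 − (4/3)·R1: [0, 1/3, 7/3, 4, -1/3, -1]
R3 ← R3 + (1/2)·R2: [0, 0, 0, 0, 0, 0]
R4 ← R4 + (1/2)·R2: [0, 0, 0, 0, 0, 0]
The echelon form has 2 nonzero rows, and every pivot lies in the first 5 columns, so rank(P) = rank([P|b]) = 2.
The system is consistent.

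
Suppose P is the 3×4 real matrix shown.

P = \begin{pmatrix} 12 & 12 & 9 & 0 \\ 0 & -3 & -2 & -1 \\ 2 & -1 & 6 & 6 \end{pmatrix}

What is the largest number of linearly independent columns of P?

3

Row reduce to echelon form.
R3 ← R3 − (1/6)·R1: [0, -3, 9/2, 6]
R3 ← R3 − R2: [0, 0, 13/2, 7]
Echelon form has 3 nonzero rows, so rank(P) = 3.
The rank gives the maximum number of linearly independent columns: 3.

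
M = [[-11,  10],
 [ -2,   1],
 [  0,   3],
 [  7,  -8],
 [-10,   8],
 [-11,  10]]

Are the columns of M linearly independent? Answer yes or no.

yes

Row reduce M to echelon form.
R2 ← R2 − (2/11)·R1: [0, -9/11]
R4 ← R4 + (7/11)·R1: [0, -18/11]
R5 ← R5 − (10/11)·R1: [0, -12/11]
R6 ← R6 − R1: [0, 0]
R3 ← R3 + (11/3)·R2: [0, 0]
R4 ← R4 − (2)·R2: [0, 0]
R5 ← R5 − (4/3)·R2: [0, 0]
2 pivots among 2 columns.
Every column is a pivot column, so the columns are linearly independent.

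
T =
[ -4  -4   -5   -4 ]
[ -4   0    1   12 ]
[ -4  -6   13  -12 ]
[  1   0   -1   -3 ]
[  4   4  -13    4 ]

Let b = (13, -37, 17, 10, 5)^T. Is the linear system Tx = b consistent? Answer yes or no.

Row reduce the augmented matrix [T | b].
R2 ← R2 − R1: [0, 4, 6, 16, -50]
R3 ← R3 − R1: [0, -2, 18, -8, 4]
R4 ← R4 + (1/4)·R1: [0, -1, -9/4, -4, 53/4]
R5 ← R5 + R1: [0, 0, -18, 0, 18]
R3 ← R3 + (1/2)·R2: [0, 0, 21, 0, -21]
R4 ← R4 + (1/4)·R2: [0, 0, -3/4, 0, 3/4]
R4 ← R4 + (1/28)·R3: [0, 0, 0, 0, 0]
R5 ← R5 + (6/7)·R3: [0, 0, 0, 0, 0]
The echelon form has 3 nonzero rows, and every pivot lies in the first 4 columns, so rank(T) = rank([T|b]) = 3.
The system is consistent.

yes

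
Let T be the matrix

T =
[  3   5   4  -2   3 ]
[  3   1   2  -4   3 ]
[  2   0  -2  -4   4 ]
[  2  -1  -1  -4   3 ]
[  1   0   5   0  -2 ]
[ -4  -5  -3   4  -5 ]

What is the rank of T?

3

Row reduce to echelon form.
R2 ← R2 − R1: [0, -4, -2, -2, 0]
R3 ← R3 − (2/3)·R1: [0, -10/3, -14/3, -8/3, 2]
R4 ← R4 − (2/3)·R1: [0, -13/3, -11/3, -8/3, 1]
R5 ← R5 − (1/3)·R1: [0, -5/3, 11/3, 2/3, -3]
R6 ← R6 + (4/3)·R1: [0, 5/3, 7/3, 4/3, -1]
R3 ← R3 − (5/6)·R2: [0, 0, -3, -1, 2]
R4 ← R4 − (13/12)·R2: [0, 0, -3/2, -1/2, 1]
R5 ← R5 − (5/12)·R2: [0, 0, 9/2, 3/2, -3]
R6 ← R6 + (5/12)·R2: [0, 0, 3/2, 1/2, -1]
R4 ← R4 − (1/2)·R3: [0, 0, 0, 0, 0]
R5 ← R5 + (3/2)·R3: [0, 0, 0, 0, 0]
R6 ← R6 + (1/2)·R3: [0, 0, 0, 0, 0]
Echelon form has 3 nonzero rows, so rank(T) = 3.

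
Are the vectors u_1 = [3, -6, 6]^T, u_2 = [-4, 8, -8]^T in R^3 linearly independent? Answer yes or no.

no

Form the matrix with these vectors as rows and row reduce.
R2 ← R2 + (4/3)·R1: [0, 0, 0]
1 nonzero row, so the 2 vectors span a space of dimension 1.
Since 1 < 2, the vectors are linearly dependent.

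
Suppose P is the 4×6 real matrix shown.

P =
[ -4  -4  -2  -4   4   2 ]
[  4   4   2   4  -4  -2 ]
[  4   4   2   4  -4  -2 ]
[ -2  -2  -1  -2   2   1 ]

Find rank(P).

1

Row reduce to echelon form.
R2 ← R2 + R1: [0, 0, 0, 0, 0, 0]
R3 ← R3 + R1: [0, 0, 0, 0, 0, 0]
R4 ← R4 − (1/2)·R1: [0, 0, 0, 0, 0, 0]
Echelon form has 1 nonzero row, so rank(P) = 1.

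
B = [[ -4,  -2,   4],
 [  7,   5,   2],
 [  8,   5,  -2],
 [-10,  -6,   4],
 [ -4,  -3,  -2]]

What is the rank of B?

2

Row reduce to echelon form.
R2 ← R2 + (7/4)·R1: [0, 3/2, 9]
R3 ← R3 + (2)·R1: [0, 1, 6]
R4 ← R4 − (5/2)·R1: [0, -1, -6]
R5 ← R5 − R1: [0, -1, -6]
R3 ← R3 − (2/3)·R2: [0, 0, 0]
R4 ← R4 + (2/3)·R2: [0, 0, 0]
R5 ← R5 + (2/3)·R2: [0, 0, 0]
Echelon form has 2 nonzero rows, so rank(B) = 2.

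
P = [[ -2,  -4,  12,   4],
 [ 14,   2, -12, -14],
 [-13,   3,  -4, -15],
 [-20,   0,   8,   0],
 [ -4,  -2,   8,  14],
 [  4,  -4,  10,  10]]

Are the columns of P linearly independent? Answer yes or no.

no

Row reduce P to echelon form.
R2 ← R2 + (7)·R1: [0, -26, 72, 14]
R3 ← R3 − (13/2)·R1: [0, 29, -82, -41]
R4 ← R4 − (10)·R1: [0, 40, -112, -40]
R5 ← R5 − (2)·R1: [0, 6, -16, 6]
R6 ← R6 + (2)·R1: [0, -12, 34, 18]
R3 ← R3 + (29/26)·R2: [0, 0, -22/13, -330/13]
R4 ← R4 + (20/13)·R2: [0, 0, -16/13, -240/13]
R5 ← R5 + (3/13)·R2: [0, 0, 8/13, 120/13]
R6 ← R6 − (6/13)·R2: [0, 0, 10/13, 150/13]
R4 ← R4 − (8/11)·R3: [0, 0, 0, 0]
R5 ← R5 + (4/11)·R3: [0, 0, 0, 0]
R6 ← R6 + (5/11)·R3: [0, 0, 0, 0]
3 pivots among 4 columns.
Only 3 < 4 pivot columns, so the columns are linearly dependent.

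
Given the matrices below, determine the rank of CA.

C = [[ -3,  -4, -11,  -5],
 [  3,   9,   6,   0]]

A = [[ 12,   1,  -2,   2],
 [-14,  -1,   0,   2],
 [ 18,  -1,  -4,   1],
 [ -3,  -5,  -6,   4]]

First compute CA:
[[-163,  37,  80, -45],
 [ 18, -12, -30,  30]]
Now row reduce the product.
R2 ← R2 + (18/163)·R1: [0, -1290/163, -3450/163, 4080/163]
2 nonzero rows, so rank(CA) = 2.

2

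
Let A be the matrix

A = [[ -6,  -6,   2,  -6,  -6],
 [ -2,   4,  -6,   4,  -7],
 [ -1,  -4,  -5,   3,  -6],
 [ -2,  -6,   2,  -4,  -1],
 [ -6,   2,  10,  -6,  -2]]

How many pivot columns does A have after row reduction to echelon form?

Row reduce to echelon form.
R2 ← R2 − (1/3)·R1: [0, 6, -20/3, 6, -5]
R3 ← R3 − (1/6)·R1: [0, -3, -16/3, 4, -5]
R4 ← R4 − (1/3)·R1: [0, -4, 4/3, -2, 1]
R5 ← R5 − R1: [0, 8, 8, 0, 4]
R3 ← R3 + (1/2)·R2: [0, 0, -26/3, 7, -15/2]
R4 ← R4 + (2/3)·R2: [0, 0, -28/9, 2, -7/3]
R5 ← R5 − (4/3)·R2: [0, 0, 152/9, -8, 32/3]
R4 ← R4 − (14/39)·R3: [0, 0, 0, -20/39, 14/39]
R5 ← R5 + (76/39)·R3: [0, 0, 0, 220/39, -154/39]
R5 ← R5 + (11)·R4: [0, 0, 0, 0, 0]
Echelon form has 4 nonzero rows, so rank(A) = 4.
Each nonzero row contributes one pivot column: 4 pivot columns.

4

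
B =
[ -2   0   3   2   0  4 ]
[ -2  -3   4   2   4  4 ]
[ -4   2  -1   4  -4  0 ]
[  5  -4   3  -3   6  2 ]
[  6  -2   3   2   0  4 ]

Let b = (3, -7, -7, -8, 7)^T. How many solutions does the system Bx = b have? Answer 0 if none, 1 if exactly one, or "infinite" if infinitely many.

0

Row reduce the augmented matrix [B | b].
R2 ← R2 − R1: [0, -3, 1, 0, 4, 0, -10]
R3 ← R3 − (2)·R1: [0, 2, -7, 0, -4, -8, -13]
R4 ← R4 + (5/2)·R1: [0, -4, 21/2, 2, 6, 12, -1/2]
R5 ← R5 + (3)·R1: [0, -2, 12, 8, 0, 16, 16]
R3 ← R3 + (2/3)·R2: [0, 0, -19/3, 0, -4/3, -8, -59/3]
R4 ← R4 − (4/3)·R2: [0, 0, 55/6, 2, 2/3, 12, 77/6]
R5 ← R5 − (2/3)·R2: [0, 0, 34/3, 8, -8/3, 16, 68/3]
R4 ← R4 + (55/38)·R3: [0, 0, 0, 2, -24/19, 8/19, -297/19]
R5 ← R5 + (34/19)·R3: [0, 0, 0, 8, -96/19, 32/19, -238/19]
R5 ← R5 − (4)·R4: [0, 0, 0, 0, 0, 0, 50]
The echelon form has 5 nonzero rows; the last pivot sits in the augmented column, so rank(B) = 4 but rank([B|b]) = 5.
Since the ranks differ, the system is inconsistent.
It has no solutions.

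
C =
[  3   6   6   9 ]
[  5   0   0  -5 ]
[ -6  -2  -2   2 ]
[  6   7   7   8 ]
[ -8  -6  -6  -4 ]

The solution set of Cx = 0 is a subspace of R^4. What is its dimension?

2

Row reduce to echelon form.
R2 ← R2 − (5/3)·R1: [0, -10, -10, -20]
R3 ← R3 + (2)·R1: [0, 10, 10, 20]
R4 ← R4 − (2)·R1: [0, -5, -5, -10]
R5 ← R5 + (8/3)·R1: [0, 10, 10, 20]
R3 ← R3 + R2: [0, 0, 0, 0]
R4 ← R4 − (1/2)·R2: [0, 0, 0, 0]
R5 ← R5 + R2: [0, 0, 0, 0]
2 nonzero rows, so rank(C) = 2.
C has 4 columns; by rank–nullity, nullity = 4 − 2 = 2.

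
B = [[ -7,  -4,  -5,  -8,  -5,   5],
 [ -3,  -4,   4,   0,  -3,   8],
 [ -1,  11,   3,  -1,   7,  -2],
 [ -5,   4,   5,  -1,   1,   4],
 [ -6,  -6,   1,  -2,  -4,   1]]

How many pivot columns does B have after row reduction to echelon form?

Row reduce to echelon form.
R2 ← R2 − (3/7)·R1: [0, -16/7, 43/7, 24/7, -6/7, 41/7]
R3 ← R3 − (1/7)·R1: [0, 81/7, 26/7, 1/7, 54/7, -19/7]
R4 ← R4 − (5/7)·R1: [0, 48/7, 60/7, 33/7, 32/7, 3/7]
R5 ← R5 − (6/7)·R1: [0, -18/7, 37/7, 34/7, 2/7, -23/7]
R3 ← R3 + (81/16)·R2: [0, 0, 557/16, 35/2, 27/8, 431/16]
R4 ← R4 + (3)·R2: [0, 0, 27, 15, 2, 18]
R5 ← R5 − (9/8)·R2: [0, 0, -13/8, 1, 5/4, -79/8]
R4 ← R4 − (432/557)·R3: [0, 0, 0, 795/557, -344/557, -1611/557]
R5 ← R5 + (26/557)·R3: [0, 0, 0, 1012/557, 784/557, -4800/557]
R5 ← R5 − (1012/795)·R4: [0, 0, 0, 0, 1744/795, -1308/265]
Echelon form has 5 nonzero rows, so rank(B) = 5.
Each nonzero row contributes one pivot column: 5 pivot columns.

5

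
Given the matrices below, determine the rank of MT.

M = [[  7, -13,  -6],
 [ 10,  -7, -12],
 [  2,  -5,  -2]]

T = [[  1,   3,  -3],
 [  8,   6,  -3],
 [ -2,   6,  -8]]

2

First compute MT:
[[-85, -93,  66],
 [-22, -84,  87],
 [-34, -36,  25]]
Now row reduce the product.
R2 ← R2 − (22/85)·R1: [0, -5094/85, 5943/85]
R3 ← R3 − (2/5)·R1: [0, 6/5, -7/5]
R3 ← R3 + (17/849)·R2: [0, 0, 0]
2 nonzero rows, so rank(MT) = 2.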